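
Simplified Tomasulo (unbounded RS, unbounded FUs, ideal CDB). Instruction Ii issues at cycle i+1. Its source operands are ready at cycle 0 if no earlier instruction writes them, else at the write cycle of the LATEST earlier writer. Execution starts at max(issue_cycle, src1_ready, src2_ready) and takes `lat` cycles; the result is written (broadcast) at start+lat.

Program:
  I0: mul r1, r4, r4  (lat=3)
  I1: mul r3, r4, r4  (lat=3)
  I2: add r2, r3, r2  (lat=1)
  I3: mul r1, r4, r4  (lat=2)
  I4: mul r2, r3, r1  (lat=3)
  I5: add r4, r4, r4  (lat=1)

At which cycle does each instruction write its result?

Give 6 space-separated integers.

Answer: 4 5 6 6 9 7

Derivation:
I0 mul r1: issue@1 deps=(None,None) exec_start@1 write@4
I1 mul r3: issue@2 deps=(None,None) exec_start@2 write@5
I2 add r2: issue@3 deps=(1,None) exec_start@5 write@6
I3 mul r1: issue@4 deps=(None,None) exec_start@4 write@6
I4 mul r2: issue@5 deps=(1,3) exec_start@6 write@9
I5 add r4: issue@6 deps=(None,None) exec_start@6 write@7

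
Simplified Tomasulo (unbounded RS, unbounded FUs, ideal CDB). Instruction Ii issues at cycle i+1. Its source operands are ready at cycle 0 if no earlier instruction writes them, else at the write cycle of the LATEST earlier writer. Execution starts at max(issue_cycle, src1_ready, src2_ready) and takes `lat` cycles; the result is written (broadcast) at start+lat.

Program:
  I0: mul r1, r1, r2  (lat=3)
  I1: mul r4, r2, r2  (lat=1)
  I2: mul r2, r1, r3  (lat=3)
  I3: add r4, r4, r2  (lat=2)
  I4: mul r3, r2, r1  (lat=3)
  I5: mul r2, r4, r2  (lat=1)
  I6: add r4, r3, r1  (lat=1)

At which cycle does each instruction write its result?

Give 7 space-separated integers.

I0 mul r1: issue@1 deps=(None,None) exec_start@1 write@4
I1 mul r4: issue@2 deps=(None,None) exec_start@2 write@3
I2 mul r2: issue@3 deps=(0,None) exec_start@4 write@7
I3 add r4: issue@4 deps=(1,2) exec_start@7 write@9
I4 mul r3: issue@5 deps=(2,0) exec_start@7 write@10
I5 mul r2: issue@6 deps=(3,2) exec_start@9 write@10
I6 add r4: issue@7 deps=(4,0) exec_start@10 write@11

Answer: 4 3 7 9 10 10 11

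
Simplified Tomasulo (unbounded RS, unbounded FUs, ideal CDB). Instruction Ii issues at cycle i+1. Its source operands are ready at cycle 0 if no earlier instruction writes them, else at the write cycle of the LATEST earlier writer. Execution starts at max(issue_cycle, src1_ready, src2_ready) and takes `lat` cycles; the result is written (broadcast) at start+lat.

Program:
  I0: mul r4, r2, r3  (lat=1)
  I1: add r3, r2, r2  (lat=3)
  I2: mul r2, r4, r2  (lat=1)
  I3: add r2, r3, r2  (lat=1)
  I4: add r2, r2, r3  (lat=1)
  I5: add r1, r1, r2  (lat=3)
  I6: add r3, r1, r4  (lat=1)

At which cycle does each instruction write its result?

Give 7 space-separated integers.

I0 mul r4: issue@1 deps=(None,None) exec_start@1 write@2
I1 add r3: issue@2 deps=(None,None) exec_start@2 write@5
I2 mul r2: issue@3 deps=(0,None) exec_start@3 write@4
I3 add r2: issue@4 deps=(1,2) exec_start@5 write@6
I4 add r2: issue@5 deps=(3,1) exec_start@6 write@7
I5 add r1: issue@6 deps=(None,4) exec_start@7 write@10
I6 add r3: issue@7 deps=(5,0) exec_start@10 write@11

Answer: 2 5 4 6 7 10 11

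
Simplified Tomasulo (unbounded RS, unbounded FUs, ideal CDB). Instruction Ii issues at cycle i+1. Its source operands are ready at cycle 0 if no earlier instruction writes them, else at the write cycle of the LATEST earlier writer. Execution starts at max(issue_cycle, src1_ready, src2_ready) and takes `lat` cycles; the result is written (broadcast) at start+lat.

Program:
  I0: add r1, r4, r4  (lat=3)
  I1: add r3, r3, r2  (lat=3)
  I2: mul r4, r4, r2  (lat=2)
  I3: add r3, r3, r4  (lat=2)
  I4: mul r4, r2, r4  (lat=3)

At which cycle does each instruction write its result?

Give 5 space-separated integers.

I0 add r1: issue@1 deps=(None,None) exec_start@1 write@4
I1 add r3: issue@2 deps=(None,None) exec_start@2 write@5
I2 mul r4: issue@3 deps=(None,None) exec_start@3 write@5
I3 add r3: issue@4 deps=(1,2) exec_start@5 write@7
I4 mul r4: issue@5 deps=(None,2) exec_start@5 write@8

Answer: 4 5 5 7 8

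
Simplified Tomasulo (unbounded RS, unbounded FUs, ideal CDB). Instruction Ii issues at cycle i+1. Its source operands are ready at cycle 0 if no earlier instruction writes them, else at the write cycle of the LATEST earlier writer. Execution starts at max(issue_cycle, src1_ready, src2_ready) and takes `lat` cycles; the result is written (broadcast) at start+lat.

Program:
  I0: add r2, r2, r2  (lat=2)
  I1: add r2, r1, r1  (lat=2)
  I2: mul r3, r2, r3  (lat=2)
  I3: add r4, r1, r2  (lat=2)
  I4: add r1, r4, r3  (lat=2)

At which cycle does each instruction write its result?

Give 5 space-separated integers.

Answer: 3 4 6 6 8

Derivation:
I0 add r2: issue@1 deps=(None,None) exec_start@1 write@3
I1 add r2: issue@2 deps=(None,None) exec_start@2 write@4
I2 mul r3: issue@3 deps=(1,None) exec_start@4 write@6
I3 add r4: issue@4 deps=(None,1) exec_start@4 write@6
I4 add r1: issue@5 deps=(3,2) exec_start@6 write@8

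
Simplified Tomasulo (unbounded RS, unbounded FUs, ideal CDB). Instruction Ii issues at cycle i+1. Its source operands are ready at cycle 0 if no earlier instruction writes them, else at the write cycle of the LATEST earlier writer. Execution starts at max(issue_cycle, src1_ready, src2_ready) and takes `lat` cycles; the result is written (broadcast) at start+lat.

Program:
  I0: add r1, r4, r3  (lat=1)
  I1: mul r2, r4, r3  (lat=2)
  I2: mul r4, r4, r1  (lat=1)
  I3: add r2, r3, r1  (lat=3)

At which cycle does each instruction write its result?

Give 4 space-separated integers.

Answer: 2 4 4 7

Derivation:
I0 add r1: issue@1 deps=(None,None) exec_start@1 write@2
I1 mul r2: issue@2 deps=(None,None) exec_start@2 write@4
I2 mul r4: issue@3 deps=(None,0) exec_start@3 write@4
I3 add r2: issue@4 deps=(None,0) exec_start@4 write@7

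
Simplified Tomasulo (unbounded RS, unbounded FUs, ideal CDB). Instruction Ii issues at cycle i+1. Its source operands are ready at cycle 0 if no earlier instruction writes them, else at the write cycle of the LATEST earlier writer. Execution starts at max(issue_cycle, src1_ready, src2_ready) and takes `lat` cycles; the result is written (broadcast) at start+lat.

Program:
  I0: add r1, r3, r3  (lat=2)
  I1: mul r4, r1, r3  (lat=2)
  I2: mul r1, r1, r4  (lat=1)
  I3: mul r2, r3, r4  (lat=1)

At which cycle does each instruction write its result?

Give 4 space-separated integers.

Answer: 3 5 6 6

Derivation:
I0 add r1: issue@1 deps=(None,None) exec_start@1 write@3
I1 mul r4: issue@2 deps=(0,None) exec_start@3 write@5
I2 mul r1: issue@3 deps=(0,1) exec_start@5 write@6
I3 mul r2: issue@4 deps=(None,1) exec_start@5 write@6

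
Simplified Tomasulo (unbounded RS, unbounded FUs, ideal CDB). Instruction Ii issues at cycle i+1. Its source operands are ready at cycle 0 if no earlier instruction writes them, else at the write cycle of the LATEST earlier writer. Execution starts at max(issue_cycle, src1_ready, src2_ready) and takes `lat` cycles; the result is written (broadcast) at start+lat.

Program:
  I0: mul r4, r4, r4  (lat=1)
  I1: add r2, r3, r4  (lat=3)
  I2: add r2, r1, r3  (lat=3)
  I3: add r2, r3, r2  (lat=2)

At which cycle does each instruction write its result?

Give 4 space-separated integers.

Answer: 2 5 6 8

Derivation:
I0 mul r4: issue@1 deps=(None,None) exec_start@1 write@2
I1 add r2: issue@2 deps=(None,0) exec_start@2 write@5
I2 add r2: issue@3 deps=(None,None) exec_start@3 write@6
I3 add r2: issue@4 deps=(None,2) exec_start@6 write@8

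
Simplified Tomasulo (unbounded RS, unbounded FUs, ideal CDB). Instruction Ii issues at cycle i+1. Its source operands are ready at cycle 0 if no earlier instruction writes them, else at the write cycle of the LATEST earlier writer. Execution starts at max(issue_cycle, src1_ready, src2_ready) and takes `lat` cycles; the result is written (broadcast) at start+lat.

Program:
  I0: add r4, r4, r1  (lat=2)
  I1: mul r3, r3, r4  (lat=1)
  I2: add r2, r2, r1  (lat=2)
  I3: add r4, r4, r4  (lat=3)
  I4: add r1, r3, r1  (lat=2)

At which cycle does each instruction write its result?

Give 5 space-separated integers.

I0 add r4: issue@1 deps=(None,None) exec_start@1 write@3
I1 mul r3: issue@2 deps=(None,0) exec_start@3 write@4
I2 add r2: issue@3 deps=(None,None) exec_start@3 write@5
I3 add r4: issue@4 deps=(0,0) exec_start@4 write@7
I4 add r1: issue@5 deps=(1,None) exec_start@5 write@7

Answer: 3 4 5 7 7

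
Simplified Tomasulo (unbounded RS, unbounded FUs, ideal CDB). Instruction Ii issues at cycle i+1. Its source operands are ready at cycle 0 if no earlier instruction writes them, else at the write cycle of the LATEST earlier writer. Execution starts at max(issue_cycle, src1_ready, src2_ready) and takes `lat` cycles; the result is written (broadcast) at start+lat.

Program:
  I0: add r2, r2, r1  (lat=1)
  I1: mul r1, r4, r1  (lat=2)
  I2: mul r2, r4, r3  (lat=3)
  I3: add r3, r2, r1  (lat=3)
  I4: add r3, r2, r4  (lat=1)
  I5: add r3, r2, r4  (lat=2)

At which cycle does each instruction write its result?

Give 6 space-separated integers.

I0 add r2: issue@1 deps=(None,None) exec_start@1 write@2
I1 mul r1: issue@2 deps=(None,None) exec_start@2 write@4
I2 mul r2: issue@3 deps=(None,None) exec_start@3 write@6
I3 add r3: issue@4 deps=(2,1) exec_start@6 write@9
I4 add r3: issue@5 deps=(2,None) exec_start@6 write@7
I5 add r3: issue@6 deps=(2,None) exec_start@6 write@8

Answer: 2 4 6 9 7 8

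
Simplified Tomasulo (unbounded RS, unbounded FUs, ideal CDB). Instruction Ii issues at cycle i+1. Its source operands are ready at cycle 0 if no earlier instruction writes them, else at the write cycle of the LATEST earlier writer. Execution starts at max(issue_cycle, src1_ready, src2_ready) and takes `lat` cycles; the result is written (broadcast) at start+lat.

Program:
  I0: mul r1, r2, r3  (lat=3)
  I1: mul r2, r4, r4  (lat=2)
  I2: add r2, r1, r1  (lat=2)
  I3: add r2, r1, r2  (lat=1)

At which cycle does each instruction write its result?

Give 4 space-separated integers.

I0 mul r1: issue@1 deps=(None,None) exec_start@1 write@4
I1 mul r2: issue@2 deps=(None,None) exec_start@2 write@4
I2 add r2: issue@3 deps=(0,0) exec_start@4 write@6
I3 add r2: issue@4 deps=(0,2) exec_start@6 write@7

Answer: 4 4 6 7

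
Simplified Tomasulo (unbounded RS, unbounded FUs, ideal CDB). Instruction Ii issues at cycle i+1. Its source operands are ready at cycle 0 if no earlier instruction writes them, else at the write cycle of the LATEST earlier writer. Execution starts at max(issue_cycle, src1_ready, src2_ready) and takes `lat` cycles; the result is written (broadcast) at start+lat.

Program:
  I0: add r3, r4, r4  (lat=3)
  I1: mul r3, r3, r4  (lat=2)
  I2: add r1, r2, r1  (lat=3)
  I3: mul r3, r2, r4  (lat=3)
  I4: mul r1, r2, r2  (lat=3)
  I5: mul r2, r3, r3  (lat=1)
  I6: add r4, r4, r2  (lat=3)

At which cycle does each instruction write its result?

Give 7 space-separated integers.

Answer: 4 6 6 7 8 8 11

Derivation:
I0 add r3: issue@1 deps=(None,None) exec_start@1 write@4
I1 mul r3: issue@2 deps=(0,None) exec_start@4 write@6
I2 add r1: issue@3 deps=(None,None) exec_start@3 write@6
I3 mul r3: issue@4 deps=(None,None) exec_start@4 write@7
I4 mul r1: issue@5 deps=(None,None) exec_start@5 write@8
I5 mul r2: issue@6 deps=(3,3) exec_start@7 write@8
I6 add r4: issue@7 deps=(None,5) exec_start@8 write@11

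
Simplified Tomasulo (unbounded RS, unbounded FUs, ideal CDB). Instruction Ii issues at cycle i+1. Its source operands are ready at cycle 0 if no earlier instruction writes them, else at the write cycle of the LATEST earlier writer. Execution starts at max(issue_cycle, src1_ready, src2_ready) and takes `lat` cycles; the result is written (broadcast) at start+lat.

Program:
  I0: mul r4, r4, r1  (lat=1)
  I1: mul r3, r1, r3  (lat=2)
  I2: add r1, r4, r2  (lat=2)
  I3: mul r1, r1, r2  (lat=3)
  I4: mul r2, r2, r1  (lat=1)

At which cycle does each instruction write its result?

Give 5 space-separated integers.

Answer: 2 4 5 8 9

Derivation:
I0 mul r4: issue@1 deps=(None,None) exec_start@1 write@2
I1 mul r3: issue@2 deps=(None,None) exec_start@2 write@4
I2 add r1: issue@3 deps=(0,None) exec_start@3 write@5
I3 mul r1: issue@4 deps=(2,None) exec_start@5 write@8
I4 mul r2: issue@5 deps=(None,3) exec_start@8 write@9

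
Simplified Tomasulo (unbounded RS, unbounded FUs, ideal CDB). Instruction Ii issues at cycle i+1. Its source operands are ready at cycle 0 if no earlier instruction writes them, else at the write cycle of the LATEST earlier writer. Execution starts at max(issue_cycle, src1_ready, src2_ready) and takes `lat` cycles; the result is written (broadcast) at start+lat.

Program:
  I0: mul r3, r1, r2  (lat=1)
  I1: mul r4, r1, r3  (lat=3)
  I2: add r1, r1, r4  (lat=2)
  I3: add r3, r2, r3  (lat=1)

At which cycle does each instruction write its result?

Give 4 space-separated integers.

I0 mul r3: issue@1 deps=(None,None) exec_start@1 write@2
I1 mul r4: issue@2 deps=(None,0) exec_start@2 write@5
I2 add r1: issue@3 deps=(None,1) exec_start@5 write@7
I3 add r3: issue@4 deps=(None,0) exec_start@4 write@5

Answer: 2 5 7 5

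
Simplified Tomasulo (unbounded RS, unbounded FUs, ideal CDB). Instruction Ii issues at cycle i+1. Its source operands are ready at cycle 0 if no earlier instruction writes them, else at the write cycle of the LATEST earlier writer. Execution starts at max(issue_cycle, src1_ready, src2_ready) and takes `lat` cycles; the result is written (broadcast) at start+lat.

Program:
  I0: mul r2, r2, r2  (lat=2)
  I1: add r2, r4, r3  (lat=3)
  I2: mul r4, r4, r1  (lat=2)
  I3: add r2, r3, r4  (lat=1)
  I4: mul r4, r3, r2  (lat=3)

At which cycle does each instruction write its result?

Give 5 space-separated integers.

Answer: 3 5 5 6 9

Derivation:
I0 mul r2: issue@1 deps=(None,None) exec_start@1 write@3
I1 add r2: issue@2 deps=(None,None) exec_start@2 write@5
I2 mul r4: issue@3 deps=(None,None) exec_start@3 write@5
I3 add r2: issue@4 deps=(None,2) exec_start@5 write@6
I4 mul r4: issue@5 deps=(None,3) exec_start@6 write@9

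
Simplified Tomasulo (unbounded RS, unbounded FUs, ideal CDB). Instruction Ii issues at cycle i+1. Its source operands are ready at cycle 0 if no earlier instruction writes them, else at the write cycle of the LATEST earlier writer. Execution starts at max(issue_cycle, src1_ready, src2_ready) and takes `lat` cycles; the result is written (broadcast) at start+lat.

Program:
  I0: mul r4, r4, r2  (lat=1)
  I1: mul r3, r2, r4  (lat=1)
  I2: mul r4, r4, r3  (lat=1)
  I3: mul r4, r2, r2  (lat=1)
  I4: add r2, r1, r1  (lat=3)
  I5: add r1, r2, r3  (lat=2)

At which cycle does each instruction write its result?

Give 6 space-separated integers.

Answer: 2 3 4 5 8 10

Derivation:
I0 mul r4: issue@1 deps=(None,None) exec_start@1 write@2
I1 mul r3: issue@2 deps=(None,0) exec_start@2 write@3
I2 mul r4: issue@3 deps=(0,1) exec_start@3 write@4
I3 mul r4: issue@4 deps=(None,None) exec_start@4 write@5
I4 add r2: issue@5 deps=(None,None) exec_start@5 write@8
I5 add r1: issue@6 deps=(4,1) exec_start@8 write@10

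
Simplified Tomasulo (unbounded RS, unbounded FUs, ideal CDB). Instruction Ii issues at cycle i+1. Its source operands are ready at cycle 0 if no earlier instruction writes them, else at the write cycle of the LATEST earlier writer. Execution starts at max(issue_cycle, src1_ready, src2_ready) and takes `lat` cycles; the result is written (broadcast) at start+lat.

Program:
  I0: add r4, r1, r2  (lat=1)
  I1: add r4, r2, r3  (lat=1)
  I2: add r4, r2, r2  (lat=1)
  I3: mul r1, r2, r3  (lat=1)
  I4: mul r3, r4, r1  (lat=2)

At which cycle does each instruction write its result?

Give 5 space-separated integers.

Answer: 2 3 4 5 7

Derivation:
I0 add r4: issue@1 deps=(None,None) exec_start@1 write@2
I1 add r4: issue@2 deps=(None,None) exec_start@2 write@3
I2 add r4: issue@3 deps=(None,None) exec_start@3 write@4
I3 mul r1: issue@4 deps=(None,None) exec_start@4 write@5
I4 mul r3: issue@5 deps=(2,3) exec_start@5 write@7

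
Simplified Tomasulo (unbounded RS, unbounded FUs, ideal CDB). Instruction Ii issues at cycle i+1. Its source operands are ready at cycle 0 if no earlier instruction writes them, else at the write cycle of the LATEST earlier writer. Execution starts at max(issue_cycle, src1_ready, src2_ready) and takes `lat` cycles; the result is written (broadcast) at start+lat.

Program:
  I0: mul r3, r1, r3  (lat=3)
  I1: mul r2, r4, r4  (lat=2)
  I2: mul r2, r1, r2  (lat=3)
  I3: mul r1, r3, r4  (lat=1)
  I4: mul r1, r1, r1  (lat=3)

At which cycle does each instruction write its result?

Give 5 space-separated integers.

Answer: 4 4 7 5 8

Derivation:
I0 mul r3: issue@1 deps=(None,None) exec_start@1 write@4
I1 mul r2: issue@2 deps=(None,None) exec_start@2 write@4
I2 mul r2: issue@3 deps=(None,1) exec_start@4 write@7
I3 mul r1: issue@4 deps=(0,None) exec_start@4 write@5
I4 mul r1: issue@5 deps=(3,3) exec_start@5 write@8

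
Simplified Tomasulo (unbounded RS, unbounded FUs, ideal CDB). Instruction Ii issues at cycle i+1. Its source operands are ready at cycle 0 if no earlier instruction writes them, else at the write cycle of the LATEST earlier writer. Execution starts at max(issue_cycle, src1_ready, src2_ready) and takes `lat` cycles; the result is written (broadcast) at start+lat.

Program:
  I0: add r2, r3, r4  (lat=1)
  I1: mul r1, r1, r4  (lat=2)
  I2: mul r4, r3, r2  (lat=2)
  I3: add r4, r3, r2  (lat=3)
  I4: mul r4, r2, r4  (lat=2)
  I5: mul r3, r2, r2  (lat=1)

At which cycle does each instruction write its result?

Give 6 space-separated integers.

Answer: 2 4 5 7 9 7

Derivation:
I0 add r2: issue@1 deps=(None,None) exec_start@1 write@2
I1 mul r1: issue@2 deps=(None,None) exec_start@2 write@4
I2 mul r4: issue@3 deps=(None,0) exec_start@3 write@5
I3 add r4: issue@4 deps=(None,0) exec_start@4 write@7
I4 mul r4: issue@5 deps=(0,3) exec_start@7 write@9
I5 mul r3: issue@6 deps=(0,0) exec_start@6 write@7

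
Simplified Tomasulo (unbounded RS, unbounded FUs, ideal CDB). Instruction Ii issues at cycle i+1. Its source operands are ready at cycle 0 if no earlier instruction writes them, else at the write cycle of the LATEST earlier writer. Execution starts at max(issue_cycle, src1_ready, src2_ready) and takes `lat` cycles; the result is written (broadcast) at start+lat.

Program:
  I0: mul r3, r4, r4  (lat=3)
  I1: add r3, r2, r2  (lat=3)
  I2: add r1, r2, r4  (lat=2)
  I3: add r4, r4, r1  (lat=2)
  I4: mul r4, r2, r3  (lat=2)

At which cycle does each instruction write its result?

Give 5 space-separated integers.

Answer: 4 5 5 7 7

Derivation:
I0 mul r3: issue@1 deps=(None,None) exec_start@1 write@4
I1 add r3: issue@2 deps=(None,None) exec_start@2 write@5
I2 add r1: issue@3 deps=(None,None) exec_start@3 write@5
I3 add r4: issue@4 deps=(None,2) exec_start@5 write@7
I4 mul r4: issue@5 deps=(None,1) exec_start@5 write@7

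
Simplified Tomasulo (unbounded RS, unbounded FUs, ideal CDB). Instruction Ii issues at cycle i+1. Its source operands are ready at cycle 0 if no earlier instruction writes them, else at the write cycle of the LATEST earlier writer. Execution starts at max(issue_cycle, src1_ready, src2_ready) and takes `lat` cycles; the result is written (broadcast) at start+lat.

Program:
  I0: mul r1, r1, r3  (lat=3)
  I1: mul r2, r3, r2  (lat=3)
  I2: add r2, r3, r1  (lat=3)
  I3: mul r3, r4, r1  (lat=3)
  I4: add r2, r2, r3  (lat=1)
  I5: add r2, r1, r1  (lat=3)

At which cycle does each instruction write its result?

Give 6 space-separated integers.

Answer: 4 5 7 7 8 9

Derivation:
I0 mul r1: issue@1 deps=(None,None) exec_start@1 write@4
I1 mul r2: issue@2 deps=(None,None) exec_start@2 write@5
I2 add r2: issue@3 deps=(None,0) exec_start@4 write@7
I3 mul r3: issue@4 deps=(None,0) exec_start@4 write@7
I4 add r2: issue@5 deps=(2,3) exec_start@7 write@8
I5 add r2: issue@6 deps=(0,0) exec_start@6 write@9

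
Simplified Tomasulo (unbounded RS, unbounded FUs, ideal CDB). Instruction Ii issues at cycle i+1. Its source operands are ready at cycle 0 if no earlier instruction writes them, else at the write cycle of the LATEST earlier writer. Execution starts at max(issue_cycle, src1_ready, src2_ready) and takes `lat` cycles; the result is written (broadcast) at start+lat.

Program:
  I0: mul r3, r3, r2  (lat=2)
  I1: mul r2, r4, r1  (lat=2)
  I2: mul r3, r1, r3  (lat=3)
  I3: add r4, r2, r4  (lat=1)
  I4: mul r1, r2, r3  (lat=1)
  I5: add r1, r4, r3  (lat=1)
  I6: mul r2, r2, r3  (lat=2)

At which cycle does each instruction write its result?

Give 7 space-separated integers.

I0 mul r3: issue@1 deps=(None,None) exec_start@1 write@3
I1 mul r2: issue@2 deps=(None,None) exec_start@2 write@4
I2 mul r3: issue@3 deps=(None,0) exec_start@3 write@6
I3 add r4: issue@4 deps=(1,None) exec_start@4 write@5
I4 mul r1: issue@5 deps=(1,2) exec_start@6 write@7
I5 add r1: issue@6 deps=(3,2) exec_start@6 write@7
I6 mul r2: issue@7 deps=(1,2) exec_start@7 write@9

Answer: 3 4 6 5 7 7 9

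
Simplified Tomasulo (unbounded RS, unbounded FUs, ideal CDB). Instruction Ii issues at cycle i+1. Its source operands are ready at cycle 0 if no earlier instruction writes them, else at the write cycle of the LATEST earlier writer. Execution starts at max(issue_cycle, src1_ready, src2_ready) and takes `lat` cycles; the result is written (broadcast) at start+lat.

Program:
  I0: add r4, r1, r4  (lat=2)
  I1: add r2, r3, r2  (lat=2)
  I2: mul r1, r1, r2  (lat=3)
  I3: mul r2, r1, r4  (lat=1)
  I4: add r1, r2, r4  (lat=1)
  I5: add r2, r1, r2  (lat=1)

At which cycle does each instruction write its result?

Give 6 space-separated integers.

Answer: 3 4 7 8 9 10

Derivation:
I0 add r4: issue@1 deps=(None,None) exec_start@1 write@3
I1 add r2: issue@2 deps=(None,None) exec_start@2 write@4
I2 mul r1: issue@3 deps=(None,1) exec_start@4 write@7
I3 mul r2: issue@4 deps=(2,0) exec_start@7 write@8
I4 add r1: issue@5 deps=(3,0) exec_start@8 write@9
I5 add r2: issue@6 deps=(4,3) exec_start@9 write@10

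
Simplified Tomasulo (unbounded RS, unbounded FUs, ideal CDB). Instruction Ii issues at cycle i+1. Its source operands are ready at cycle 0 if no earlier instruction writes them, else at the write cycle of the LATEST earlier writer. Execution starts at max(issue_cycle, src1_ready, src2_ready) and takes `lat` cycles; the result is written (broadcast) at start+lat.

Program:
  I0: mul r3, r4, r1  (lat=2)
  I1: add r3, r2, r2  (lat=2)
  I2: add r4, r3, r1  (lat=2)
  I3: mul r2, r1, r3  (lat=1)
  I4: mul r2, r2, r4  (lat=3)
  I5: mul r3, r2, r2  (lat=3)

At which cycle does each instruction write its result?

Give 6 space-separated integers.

Answer: 3 4 6 5 9 12

Derivation:
I0 mul r3: issue@1 deps=(None,None) exec_start@1 write@3
I1 add r3: issue@2 deps=(None,None) exec_start@2 write@4
I2 add r4: issue@3 deps=(1,None) exec_start@4 write@6
I3 mul r2: issue@4 deps=(None,1) exec_start@4 write@5
I4 mul r2: issue@5 deps=(3,2) exec_start@6 write@9
I5 mul r3: issue@6 deps=(4,4) exec_start@9 write@12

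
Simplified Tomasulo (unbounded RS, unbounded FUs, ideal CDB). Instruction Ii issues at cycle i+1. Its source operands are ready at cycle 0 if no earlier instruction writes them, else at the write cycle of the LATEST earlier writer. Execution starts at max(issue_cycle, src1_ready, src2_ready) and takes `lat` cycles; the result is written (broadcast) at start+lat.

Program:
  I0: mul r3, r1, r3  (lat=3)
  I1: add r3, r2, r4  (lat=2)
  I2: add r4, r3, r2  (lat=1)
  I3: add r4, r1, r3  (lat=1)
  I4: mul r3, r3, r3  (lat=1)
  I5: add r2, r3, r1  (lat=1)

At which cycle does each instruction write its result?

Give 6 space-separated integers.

I0 mul r3: issue@1 deps=(None,None) exec_start@1 write@4
I1 add r3: issue@2 deps=(None,None) exec_start@2 write@4
I2 add r4: issue@3 deps=(1,None) exec_start@4 write@5
I3 add r4: issue@4 deps=(None,1) exec_start@4 write@5
I4 mul r3: issue@5 deps=(1,1) exec_start@5 write@6
I5 add r2: issue@6 deps=(4,None) exec_start@6 write@7

Answer: 4 4 5 5 6 7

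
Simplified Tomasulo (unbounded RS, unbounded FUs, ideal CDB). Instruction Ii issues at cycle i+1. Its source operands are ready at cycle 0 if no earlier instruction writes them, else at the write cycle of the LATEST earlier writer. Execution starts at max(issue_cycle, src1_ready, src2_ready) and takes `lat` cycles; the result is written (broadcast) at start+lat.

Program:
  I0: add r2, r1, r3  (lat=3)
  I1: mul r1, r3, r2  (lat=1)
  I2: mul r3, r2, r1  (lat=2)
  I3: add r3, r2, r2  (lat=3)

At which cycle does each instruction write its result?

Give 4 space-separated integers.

I0 add r2: issue@1 deps=(None,None) exec_start@1 write@4
I1 mul r1: issue@2 deps=(None,0) exec_start@4 write@5
I2 mul r3: issue@3 deps=(0,1) exec_start@5 write@7
I3 add r3: issue@4 deps=(0,0) exec_start@4 write@7

Answer: 4 5 7 7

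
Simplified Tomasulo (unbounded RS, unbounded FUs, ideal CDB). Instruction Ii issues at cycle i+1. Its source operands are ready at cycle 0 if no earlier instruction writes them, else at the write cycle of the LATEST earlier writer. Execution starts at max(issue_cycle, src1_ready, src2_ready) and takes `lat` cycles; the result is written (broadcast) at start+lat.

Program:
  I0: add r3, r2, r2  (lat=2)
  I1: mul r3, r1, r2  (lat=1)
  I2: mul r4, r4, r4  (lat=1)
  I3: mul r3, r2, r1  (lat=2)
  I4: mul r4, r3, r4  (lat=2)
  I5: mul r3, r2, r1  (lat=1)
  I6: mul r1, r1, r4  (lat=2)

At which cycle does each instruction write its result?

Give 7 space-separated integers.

I0 add r3: issue@1 deps=(None,None) exec_start@1 write@3
I1 mul r3: issue@2 deps=(None,None) exec_start@2 write@3
I2 mul r4: issue@3 deps=(None,None) exec_start@3 write@4
I3 mul r3: issue@4 deps=(None,None) exec_start@4 write@6
I4 mul r4: issue@5 deps=(3,2) exec_start@6 write@8
I5 mul r3: issue@6 deps=(None,None) exec_start@6 write@7
I6 mul r1: issue@7 deps=(None,4) exec_start@8 write@10

Answer: 3 3 4 6 8 7 10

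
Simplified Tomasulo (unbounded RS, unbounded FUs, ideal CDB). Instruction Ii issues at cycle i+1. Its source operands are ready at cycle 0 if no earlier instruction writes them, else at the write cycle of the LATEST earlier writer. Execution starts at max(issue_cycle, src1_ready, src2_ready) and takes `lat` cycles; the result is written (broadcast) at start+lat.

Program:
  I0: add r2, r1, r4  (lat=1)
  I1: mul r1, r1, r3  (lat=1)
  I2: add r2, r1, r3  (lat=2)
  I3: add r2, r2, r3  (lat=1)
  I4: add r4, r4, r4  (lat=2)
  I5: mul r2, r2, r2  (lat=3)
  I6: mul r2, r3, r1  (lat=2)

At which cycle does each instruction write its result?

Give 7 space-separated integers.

Answer: 2 3 5 6 7 9 9

Derivation:
I0 add r2: issue@1 deps=(None,None) exec_start@1 write@2
I1 mul r1: issue@2 deps=(None,None) exec_start@2 write@3
I2 add r2: issue@3 deps=(1,None) exec_start@3 write@5
I3 add r2: issue@4 deps=(2,None) exec_start@5 write@6
I4 add r4: issue@5 deps=(None,None) exec_start@5 write@7
I5 mul r2: issue@6 deps=(3,3) exec_start@6 write@9
I6 mul r2: issue@7 deps=(None,1) exec_start@7 write@9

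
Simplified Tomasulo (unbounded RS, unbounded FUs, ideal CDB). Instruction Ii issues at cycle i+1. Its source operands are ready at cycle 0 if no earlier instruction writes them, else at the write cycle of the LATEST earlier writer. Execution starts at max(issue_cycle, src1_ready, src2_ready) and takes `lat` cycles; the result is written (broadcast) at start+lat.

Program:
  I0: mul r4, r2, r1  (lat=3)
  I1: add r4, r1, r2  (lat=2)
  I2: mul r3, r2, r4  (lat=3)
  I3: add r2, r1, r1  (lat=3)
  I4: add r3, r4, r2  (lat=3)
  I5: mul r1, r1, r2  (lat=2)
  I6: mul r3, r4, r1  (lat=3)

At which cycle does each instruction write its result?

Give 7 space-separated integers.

I0 mul r4: issue@1 deps=(None,None) exec_start@1 write@4
I1 add r4: issue@2 deps=(None,None) exec_start@2 write@4
I2 mul r3: issue@3 deps=(None,1) exec_start@4 write@7
I3 add r2: issue@4 deps=(None,None) exec_start@4 write@7
I4 add r3: issue@5 deps=(1,3) exec_start@7 write@10
I5 mul r1: issue@6 deps=(None,3) exec_start@7 write@9
I6 mul r3: issue@7 deps=(1,5) exec_start@9 write@12

Answer: 4 4 7 7 10 9 12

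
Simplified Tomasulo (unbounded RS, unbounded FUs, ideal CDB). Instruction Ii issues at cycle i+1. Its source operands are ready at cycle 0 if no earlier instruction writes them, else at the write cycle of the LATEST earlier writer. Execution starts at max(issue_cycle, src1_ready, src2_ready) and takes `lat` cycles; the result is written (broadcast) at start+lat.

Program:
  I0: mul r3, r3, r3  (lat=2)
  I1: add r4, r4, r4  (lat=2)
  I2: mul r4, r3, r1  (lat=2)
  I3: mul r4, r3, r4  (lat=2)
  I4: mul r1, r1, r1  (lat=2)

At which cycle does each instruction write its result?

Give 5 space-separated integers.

Answer: 3 4 5 7 7

Derivation:
I0 mul r3: issue@1 deps=(None,None) exec_start@1 write@3
I1 add r4: issue@2 deps=(None,None) exec_start@2 write@4
I2 mul r4: issue@3 deps=(0,None) exec_start@3 write@5
I3 mul r4: issue@4 deps=(0,2) exec_start@5 write@7
I4 mul r1: issue@5 deps=(None,None) exec_start@5 write@7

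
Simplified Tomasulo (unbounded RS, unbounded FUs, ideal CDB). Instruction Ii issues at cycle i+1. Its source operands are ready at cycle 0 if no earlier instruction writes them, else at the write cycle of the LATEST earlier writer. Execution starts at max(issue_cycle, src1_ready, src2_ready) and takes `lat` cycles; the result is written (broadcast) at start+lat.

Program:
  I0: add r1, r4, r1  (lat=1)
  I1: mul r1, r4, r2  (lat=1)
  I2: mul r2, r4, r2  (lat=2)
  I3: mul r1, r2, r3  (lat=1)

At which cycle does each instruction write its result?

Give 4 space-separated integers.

I0 add r1: issue@1 deps=(None,None) exec_start@1 write@2
I1 mul r1: issue@2 deps=(None,None) exec_start@2 write@3
I2 mul r2: issue@3 deps=(None,None) exec_start@3 write@5
I3 mul r1: issue@4 deps=(2,None) exec_start@5 write@6

Answer: 2 3 5 6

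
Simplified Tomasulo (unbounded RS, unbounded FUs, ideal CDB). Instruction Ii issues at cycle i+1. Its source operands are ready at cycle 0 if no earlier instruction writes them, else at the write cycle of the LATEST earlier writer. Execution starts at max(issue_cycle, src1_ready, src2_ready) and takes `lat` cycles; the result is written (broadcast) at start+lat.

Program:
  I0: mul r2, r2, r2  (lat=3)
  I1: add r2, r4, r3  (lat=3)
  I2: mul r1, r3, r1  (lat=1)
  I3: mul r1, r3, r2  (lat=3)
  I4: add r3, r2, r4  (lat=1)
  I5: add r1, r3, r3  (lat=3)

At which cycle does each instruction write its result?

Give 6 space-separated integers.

I0 mul r2: issue@1 deps=(None,None) exec_start@1 write@4
I1 add r2: issue@2 deps=(None,None) exec_start@2 write@5
I2 mul r1: issue@3 deps=(None,None) exec_start@3 write@4
I3 mul r1: issue@4 deps=(None,1) exec_start@5 write@8
I4 add r3: issue@5 deps=(1,None) exec_start@5 write@6
I5 add r1: issue@6 deps=(4,4) exec_start@6 write@9

Answer: 4 5 4 8 6 9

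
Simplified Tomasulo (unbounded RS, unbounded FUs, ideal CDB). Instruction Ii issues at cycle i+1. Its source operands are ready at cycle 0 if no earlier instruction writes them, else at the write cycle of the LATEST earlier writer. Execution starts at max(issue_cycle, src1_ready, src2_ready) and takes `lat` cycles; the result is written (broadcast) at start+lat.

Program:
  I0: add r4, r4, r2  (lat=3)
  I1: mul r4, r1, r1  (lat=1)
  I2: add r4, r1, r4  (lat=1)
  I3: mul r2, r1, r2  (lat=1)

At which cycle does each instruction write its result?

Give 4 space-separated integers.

Answer: 4 3 4 5

Derivation:
I0 add r4: issue@1 deps=(None,None) exec_start@1 write@4
I1 mul r4: issue@2 deps=(None,None) exec_start@2 write@3
I2 add r4: issue@3 deps=(None,1) exec_start@3 write@4
I3 mul r2: issue@4 deps=(None,None) exec_start@4 write@5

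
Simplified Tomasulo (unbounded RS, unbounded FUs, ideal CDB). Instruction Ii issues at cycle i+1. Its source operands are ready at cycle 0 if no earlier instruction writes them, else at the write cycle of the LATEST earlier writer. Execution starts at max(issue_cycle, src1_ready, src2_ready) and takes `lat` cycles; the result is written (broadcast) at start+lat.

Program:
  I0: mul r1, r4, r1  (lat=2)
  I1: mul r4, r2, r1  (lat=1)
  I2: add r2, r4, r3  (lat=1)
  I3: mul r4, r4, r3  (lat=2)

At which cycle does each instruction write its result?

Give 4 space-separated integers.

I0 mul r1: issue@1 deps=(None,None) exec_start@1 write@3
I1 mul r4: issue@2 deps=(None,0) exec_start@3 write@4
I2 add r2: issue@3 deps=(1,None) exec_start@4 write@5
I3 mul r4: issue@4 deps=(1,None) exec_start@4 write@6

Answer: 3 4 5 6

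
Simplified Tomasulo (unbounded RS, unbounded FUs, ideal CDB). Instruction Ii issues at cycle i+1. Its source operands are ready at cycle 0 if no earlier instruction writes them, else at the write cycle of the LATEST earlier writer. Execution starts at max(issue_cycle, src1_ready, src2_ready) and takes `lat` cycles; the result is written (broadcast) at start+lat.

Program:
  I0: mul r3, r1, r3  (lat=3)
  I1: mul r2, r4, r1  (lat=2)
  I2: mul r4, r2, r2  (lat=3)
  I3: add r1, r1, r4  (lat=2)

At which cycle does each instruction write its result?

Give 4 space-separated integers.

Answer: 4 4 7 9

Derivation:
I0 mul r3: issue@1 deps=(None,None) exec_start@1 write@4
I1 mul r2: issue@2 deps=(None,None) exec_start@2 write@4
I2 mul r4: issue@3 deps=(1,1) exec_start@4 write@7
I3 add r1: issue@4 deps=(None,2) exec_start@7 write@9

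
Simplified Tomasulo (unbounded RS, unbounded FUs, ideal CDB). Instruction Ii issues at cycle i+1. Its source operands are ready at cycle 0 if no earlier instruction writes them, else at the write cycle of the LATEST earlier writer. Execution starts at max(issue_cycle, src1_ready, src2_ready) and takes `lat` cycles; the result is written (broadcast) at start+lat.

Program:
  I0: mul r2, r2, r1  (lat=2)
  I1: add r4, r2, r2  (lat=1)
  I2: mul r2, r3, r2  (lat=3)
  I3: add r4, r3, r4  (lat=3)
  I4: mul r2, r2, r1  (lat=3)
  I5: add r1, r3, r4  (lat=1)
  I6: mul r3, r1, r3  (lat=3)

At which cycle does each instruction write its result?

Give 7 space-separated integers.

I0 mul r2: issue@1 deps=(None,None) exec_start@1 write@3
I1 add r4: issue@2 deps=(0,0) exec_start@3 write@4
I2 mul r2: issue@3 deps=(None,0) exec_start@3 write@6
I3 add r4: issue@4 deps=(None,1) exec_start@4 write@7
I4 mul r2: issue@5 deps=(2,None) exec_start@6 write@9
I5 add r1: issue@6 deps=(None,3) exec_start@7 write@8
I6 mul r3: issue@7 deps=(5,None) exec_start@8 write@11

Answer: 3 4 6 7 9 8 11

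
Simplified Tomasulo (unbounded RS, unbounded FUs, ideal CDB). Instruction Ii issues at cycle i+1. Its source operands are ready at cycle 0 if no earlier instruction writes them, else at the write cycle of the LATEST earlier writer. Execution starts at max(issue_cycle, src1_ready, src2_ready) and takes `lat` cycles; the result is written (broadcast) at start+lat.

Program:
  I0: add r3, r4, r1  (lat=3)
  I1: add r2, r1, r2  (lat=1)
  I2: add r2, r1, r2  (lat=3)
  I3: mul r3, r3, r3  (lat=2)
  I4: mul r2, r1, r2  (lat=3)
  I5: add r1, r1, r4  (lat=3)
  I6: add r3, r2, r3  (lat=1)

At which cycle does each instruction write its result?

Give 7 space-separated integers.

Answer: 4 3 6 6 9 9 10

Derivation:
I0 add r3: issue@1 deps=(None,None) exec_start@1 write@4
I1 add r2: issue@2 deps=(None,None) exec_start@2 write@3
I2 add r2: issue@3 deps=(None,1) exec_start@3 write@6
I3 mul r3: issue@4 deps=(0,0) exec_start@4 write@6
I4 mul r2: issue@5 deps=(None,2) exec_start@6 write@9
I5 add r1: issue@6 deps=(None,None) exec_start@6 write@9
I6 add r3: issue@7 deps=(4,3) exec_start@9 write@10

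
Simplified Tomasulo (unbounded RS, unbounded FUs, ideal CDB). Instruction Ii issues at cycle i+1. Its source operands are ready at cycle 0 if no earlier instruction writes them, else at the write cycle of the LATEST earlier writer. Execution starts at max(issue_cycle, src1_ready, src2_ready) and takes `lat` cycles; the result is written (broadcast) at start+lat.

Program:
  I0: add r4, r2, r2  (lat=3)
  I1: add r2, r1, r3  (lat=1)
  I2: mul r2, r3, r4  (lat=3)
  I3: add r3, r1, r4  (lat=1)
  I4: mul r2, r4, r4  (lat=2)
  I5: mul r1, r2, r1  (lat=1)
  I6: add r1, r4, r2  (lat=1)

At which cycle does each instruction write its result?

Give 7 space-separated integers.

Answer: 4 3 7 5 7 8 8

Derivation:
I0 add r4: issue@1 deps=(None,None) exec_start@1 write@4
I1 add r2: issue@2 deps=(None,None) exec_start@2 write@3
I2 mul r2: issue@3 deps=(None,0) exec_start@4 write@7
I3 add r3: issue@4 deps=(None,0) exec_start@4 write@5
I4 mul r2: issue@5 deps=(0,0) exec_start@5 write@7
I5 mul r1: issue@6 deps=(4,None) exec_start@7 write@8
I6 add r1: issue@7 deps=(0,4) exec_start@7 write@8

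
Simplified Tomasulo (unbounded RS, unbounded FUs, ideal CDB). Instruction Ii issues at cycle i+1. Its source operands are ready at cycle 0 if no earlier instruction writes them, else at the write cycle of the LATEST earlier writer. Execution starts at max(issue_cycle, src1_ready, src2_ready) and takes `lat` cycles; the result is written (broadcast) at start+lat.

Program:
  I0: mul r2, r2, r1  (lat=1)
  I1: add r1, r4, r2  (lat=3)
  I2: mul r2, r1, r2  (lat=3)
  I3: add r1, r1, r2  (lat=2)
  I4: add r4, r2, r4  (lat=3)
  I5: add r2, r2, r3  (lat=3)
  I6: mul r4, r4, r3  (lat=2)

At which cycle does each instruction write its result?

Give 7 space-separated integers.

I0 mul r2: issue@1 deps=(None,None) exec_start@1 write@2
I1 add r1: issue@2 deps=(None,0) exec_start@2 write@5
I2 mul r2: issue@3 deps=(1,0) exec_start@5 write@8
I3 add r1: issue@4 deps=(1,2) exec_start@8 write@10
I4 add r4: issue@5 deps=(2,None) exec_start@8 write@11
I5 add r2: issue@6 deps=(2,None) exec_start@8 write@11
I6 mul r4: issue@7 deps=(4,None) exec_start@11 write@13

Answer: 2 5 8 10 11 11 13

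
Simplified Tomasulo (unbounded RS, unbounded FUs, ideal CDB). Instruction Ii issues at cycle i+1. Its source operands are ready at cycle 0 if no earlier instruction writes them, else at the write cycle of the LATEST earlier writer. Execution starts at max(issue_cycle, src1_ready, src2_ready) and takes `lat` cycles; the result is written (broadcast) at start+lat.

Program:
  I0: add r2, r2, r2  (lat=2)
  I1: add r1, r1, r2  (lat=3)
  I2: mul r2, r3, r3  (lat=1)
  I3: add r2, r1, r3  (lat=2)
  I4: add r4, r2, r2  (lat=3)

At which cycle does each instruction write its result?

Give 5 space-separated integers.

I0 add r2: issue@1 deps=(None,None) exec_start@1 write@3
I1 add r1: issue@2 deps=(None,0) exec_start@3 write@6
I2 mul r2: issue@3 deps=(None,None) exec_start@3 write@4
I3 add r2: issue@4 deps=(1,None) exec_start@6 write@8
I4 add r4: issue@5 deps=(3,3) exec_start@8 write@11

Answer: 3 6 4 8 11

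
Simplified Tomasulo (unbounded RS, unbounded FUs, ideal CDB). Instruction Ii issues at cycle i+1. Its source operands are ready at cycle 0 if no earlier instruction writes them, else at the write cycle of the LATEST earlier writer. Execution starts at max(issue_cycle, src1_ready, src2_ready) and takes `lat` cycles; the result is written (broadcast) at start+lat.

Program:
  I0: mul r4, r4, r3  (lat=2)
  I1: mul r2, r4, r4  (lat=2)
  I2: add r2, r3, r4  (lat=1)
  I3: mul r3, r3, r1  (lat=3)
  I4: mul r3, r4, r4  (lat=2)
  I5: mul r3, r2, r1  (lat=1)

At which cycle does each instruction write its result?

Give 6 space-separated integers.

Answer: 3 5 4 7 7 7

Derivation:
I0 mul r4: issue@1 deps=(None,None) exec_start@1 write@3
I1 mul r2: issue@2 deps=(0,0) exec_start@3 write@5
I2 add r2: issue@3 deps=(None,0) exec_start@3 write@4
I3 mul r3: issue@4 deps=(None,None) exec_start@4 write@7
I4 mul r3: issue@5 deps=(0,0) exec_start@5 write@7
I5 mul r3: issue@6 deps=(2,None) exec_start@6 write@7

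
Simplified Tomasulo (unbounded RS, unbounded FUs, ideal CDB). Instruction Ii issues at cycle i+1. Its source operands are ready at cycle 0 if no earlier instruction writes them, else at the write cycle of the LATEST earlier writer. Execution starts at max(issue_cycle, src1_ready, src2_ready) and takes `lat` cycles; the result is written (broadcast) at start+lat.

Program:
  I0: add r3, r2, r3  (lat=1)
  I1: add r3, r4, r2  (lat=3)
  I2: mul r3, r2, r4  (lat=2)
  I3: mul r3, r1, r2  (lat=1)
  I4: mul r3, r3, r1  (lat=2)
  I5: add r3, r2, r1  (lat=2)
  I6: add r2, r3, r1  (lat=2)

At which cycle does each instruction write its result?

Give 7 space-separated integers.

Answer: 2 5 5 5 7 8 10

Derivation:
I0 add r3: issue@1 deps=(None,None) exec_start@1 write@2
I1 add r3: issue@2 deps=(None,None) exec_start@2 write@5
I2 mul r3: issue@3 deps=(None,None) exec_start@3 write@5
I3 mul r3: issue@4 deps=(None,None) exec_start@4 write@5
I4 mul r3: issue@5 deps=(3,None) exec_start@5 write@7
I5 add r3: issue@6 deps=(None,None) exec_start@6 write@8
I6 add r2: issue@7 deps=(5,None) exec_start@8 write@10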